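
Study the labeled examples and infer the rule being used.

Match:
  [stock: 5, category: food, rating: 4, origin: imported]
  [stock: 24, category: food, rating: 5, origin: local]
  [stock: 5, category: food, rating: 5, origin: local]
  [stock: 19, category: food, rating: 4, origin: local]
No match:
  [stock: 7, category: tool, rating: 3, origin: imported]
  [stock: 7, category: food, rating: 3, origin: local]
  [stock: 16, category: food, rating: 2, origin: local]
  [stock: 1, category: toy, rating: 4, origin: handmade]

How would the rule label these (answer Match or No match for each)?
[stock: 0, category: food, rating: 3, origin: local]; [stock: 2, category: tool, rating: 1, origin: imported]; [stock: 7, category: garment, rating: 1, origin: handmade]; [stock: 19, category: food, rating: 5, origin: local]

The simplest hypothesis consistent with all the labels is: category is food AND rating ≥ 4.

No match, No match, No match, Match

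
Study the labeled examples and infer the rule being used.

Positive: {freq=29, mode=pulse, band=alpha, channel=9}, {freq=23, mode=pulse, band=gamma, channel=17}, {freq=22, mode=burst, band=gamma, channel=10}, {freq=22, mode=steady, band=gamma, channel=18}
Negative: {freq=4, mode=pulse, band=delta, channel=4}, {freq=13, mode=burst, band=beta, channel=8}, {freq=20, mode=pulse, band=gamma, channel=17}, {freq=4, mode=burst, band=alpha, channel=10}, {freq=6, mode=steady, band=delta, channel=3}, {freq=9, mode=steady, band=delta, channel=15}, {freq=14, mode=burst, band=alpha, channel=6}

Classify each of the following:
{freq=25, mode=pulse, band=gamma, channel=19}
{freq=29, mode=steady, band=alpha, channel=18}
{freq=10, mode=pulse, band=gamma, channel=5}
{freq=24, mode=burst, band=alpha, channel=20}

The common property of the 'Positive' items is: freq ≥ 22. No 'Negative' item has it.

Positive, Positive, Negative, Positive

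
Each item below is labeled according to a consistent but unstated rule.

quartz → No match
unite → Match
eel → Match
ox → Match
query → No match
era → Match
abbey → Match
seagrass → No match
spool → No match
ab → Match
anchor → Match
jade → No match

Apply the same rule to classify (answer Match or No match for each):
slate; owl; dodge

No match, Match, No match

The rule appears to be: starts with a vowel.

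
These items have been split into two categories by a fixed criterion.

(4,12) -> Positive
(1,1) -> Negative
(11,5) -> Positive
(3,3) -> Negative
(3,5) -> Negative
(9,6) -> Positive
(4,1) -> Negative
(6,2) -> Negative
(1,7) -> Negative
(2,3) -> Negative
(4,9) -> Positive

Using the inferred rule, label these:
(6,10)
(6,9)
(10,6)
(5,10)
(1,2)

The simplest hypothesis consistent with all the labels is: sum ≥ 13.
Positive: (6,10), since 6+10 = 16. Positive: (6,9), since 6+9 = 15. Positive: (10,6), since 10+6 = 16. Positive: (5,10), since 5+10 = 15. Negative: (1,2), since 1+2 = 3.

Positive, Positive, Positive, Positive, Negative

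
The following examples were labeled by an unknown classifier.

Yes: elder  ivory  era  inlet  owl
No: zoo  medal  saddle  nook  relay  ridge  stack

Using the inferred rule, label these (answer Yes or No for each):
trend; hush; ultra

The pattern is that an item is 'Yes' exactly when: starts with a vowel.

No, No, Yes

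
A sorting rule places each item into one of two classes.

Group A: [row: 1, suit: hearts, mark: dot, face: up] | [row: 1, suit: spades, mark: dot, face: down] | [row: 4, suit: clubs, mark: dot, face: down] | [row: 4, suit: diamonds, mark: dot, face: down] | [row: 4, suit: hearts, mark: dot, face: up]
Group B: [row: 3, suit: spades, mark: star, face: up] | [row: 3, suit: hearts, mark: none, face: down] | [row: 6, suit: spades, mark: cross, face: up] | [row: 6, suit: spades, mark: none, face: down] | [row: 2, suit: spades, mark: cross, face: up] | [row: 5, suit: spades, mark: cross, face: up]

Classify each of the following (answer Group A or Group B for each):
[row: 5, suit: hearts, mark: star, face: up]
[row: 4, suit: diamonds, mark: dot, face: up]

The rule appears to be: mark is dot.
[row: 5, suit: hearts, mark: star, face: up]: mark is star — lacks this property, so Group B.
[row: 4, suit: diamonds, mark: dot, face: up]: mark is dot — qualifies, so Group A.

Group B, Group A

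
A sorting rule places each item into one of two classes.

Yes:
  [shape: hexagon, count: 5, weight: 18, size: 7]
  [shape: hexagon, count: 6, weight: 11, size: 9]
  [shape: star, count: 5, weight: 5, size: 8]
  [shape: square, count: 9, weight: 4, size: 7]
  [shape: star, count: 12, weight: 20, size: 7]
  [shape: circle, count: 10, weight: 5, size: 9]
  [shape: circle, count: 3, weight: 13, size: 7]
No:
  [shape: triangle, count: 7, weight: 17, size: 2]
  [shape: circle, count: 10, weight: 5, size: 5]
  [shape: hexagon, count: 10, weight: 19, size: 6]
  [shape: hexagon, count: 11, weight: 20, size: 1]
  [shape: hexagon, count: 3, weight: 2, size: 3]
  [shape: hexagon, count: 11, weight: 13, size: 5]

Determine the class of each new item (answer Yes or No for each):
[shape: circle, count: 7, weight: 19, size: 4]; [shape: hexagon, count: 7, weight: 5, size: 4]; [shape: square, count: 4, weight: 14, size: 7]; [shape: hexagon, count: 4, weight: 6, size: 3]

No, No, Yes, No

'Yes' ⟺ size ≥ 7.
[shape: circle, count: 7, weight: 19, size: 4] — size = 4, hence No.
[shape: hexagon, count: 7, weight: 5, size: 4] — size = 4, hence No.
[shape: square, count: 4, weight: 14, size: 7] — size = 7, hence Yes.
[shape: hexagon, count: 4, weight: 6, size: 3] — size = 3, hence No.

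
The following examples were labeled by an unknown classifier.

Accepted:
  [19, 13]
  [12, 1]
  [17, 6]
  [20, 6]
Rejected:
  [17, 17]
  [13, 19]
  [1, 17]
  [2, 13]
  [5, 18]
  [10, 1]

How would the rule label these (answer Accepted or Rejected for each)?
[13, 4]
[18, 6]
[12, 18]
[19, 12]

Accepted, Accepted, Rejected, Accepted

One predicate separates the groups cleanly: first > second AND sum ≥ 13.
[13, 4]: 13 > 4, 13+4 = 17 — meets the rule, so Accepted.
[18, 6]: 18 > 6, 18+6 = 24 — meets the rule, so Accepted.
[12, 18]: 12 < 18, 12+18 = 30 — does not pass, so Rejected.
[19, 12]: 19 > 12, 19+12 = 31 — meets the rule, so Accepted.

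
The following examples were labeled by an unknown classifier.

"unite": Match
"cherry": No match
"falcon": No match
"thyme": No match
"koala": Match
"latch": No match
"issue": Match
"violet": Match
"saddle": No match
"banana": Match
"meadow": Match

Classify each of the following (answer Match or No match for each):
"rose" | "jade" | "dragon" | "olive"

The distinguishing property — has ≥ 3 vowels — holds for all the 'Match' cases and none of the 'No match' cases.
"rose": No match (2 vowels).
"jade": No match (2 vowels).
"dragon": No match (2 vowels).
"olive": Match (3 vowels).

No match, No match, No match, Match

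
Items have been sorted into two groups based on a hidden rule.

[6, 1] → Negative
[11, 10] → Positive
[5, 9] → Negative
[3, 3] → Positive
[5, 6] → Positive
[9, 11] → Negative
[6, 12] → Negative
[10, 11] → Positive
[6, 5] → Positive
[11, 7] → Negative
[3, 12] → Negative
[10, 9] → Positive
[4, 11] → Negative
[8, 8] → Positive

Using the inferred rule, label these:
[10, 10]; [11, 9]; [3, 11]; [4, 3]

Positive, Negative, Negative, Positive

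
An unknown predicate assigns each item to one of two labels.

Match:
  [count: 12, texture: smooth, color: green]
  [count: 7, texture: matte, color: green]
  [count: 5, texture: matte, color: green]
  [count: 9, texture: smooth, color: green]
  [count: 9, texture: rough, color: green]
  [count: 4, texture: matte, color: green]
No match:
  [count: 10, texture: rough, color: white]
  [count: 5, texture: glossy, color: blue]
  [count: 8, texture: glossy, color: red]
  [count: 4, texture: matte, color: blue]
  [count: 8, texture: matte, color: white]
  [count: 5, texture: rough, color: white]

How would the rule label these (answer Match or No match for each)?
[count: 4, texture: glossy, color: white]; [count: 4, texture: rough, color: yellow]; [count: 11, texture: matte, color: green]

One predicate separates the groups cleanly: color is green.
[count: 4, texture: glossy, color: white]: color is white — doesn't qualify, so No match.
[count: 4, texture: rough, color: yellow]: color is yellow — doesn't qualify, so No match.
[count: 11, texture: matte, color: green]: color is green — matches, so Match.

No match, No match, Match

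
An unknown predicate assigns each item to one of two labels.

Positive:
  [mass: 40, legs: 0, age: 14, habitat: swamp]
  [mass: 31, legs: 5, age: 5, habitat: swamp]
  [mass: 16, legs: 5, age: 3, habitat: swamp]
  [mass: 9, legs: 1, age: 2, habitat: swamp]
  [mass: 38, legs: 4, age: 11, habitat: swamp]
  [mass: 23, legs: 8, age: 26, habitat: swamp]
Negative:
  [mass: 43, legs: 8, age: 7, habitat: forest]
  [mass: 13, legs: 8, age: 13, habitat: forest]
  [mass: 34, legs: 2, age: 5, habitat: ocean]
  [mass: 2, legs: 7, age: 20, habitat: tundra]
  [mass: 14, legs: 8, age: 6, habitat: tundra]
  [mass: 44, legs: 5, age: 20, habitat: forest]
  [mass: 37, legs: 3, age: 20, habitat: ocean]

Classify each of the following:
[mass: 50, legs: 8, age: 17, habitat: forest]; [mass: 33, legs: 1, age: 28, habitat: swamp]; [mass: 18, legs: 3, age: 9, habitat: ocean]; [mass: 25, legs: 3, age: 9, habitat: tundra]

One predicate separates the groups cleanly: habitat is swamp.
[mass: 50, legs: 8, age: 17, habitat: forest] → habitat is forest → Negative.
[mass: 33, legs: 1, age: 28, habitat: swamp] → habitat is swamp → Positive.
[mass: 18, legs: 3, age: 9, habitat: ocean] → habitat is ocean → Negative.
[mass: 25, legs: 3, age: 9, habitat: tundra] → habitat is tundra → Negative.

Negative, Positive, Negative, Negative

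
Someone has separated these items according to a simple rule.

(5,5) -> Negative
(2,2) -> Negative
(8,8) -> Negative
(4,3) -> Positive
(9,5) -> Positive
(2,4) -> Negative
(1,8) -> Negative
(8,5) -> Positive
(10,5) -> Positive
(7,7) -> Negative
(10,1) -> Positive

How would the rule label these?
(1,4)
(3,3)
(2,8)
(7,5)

Negative, Negative, Negative, Positive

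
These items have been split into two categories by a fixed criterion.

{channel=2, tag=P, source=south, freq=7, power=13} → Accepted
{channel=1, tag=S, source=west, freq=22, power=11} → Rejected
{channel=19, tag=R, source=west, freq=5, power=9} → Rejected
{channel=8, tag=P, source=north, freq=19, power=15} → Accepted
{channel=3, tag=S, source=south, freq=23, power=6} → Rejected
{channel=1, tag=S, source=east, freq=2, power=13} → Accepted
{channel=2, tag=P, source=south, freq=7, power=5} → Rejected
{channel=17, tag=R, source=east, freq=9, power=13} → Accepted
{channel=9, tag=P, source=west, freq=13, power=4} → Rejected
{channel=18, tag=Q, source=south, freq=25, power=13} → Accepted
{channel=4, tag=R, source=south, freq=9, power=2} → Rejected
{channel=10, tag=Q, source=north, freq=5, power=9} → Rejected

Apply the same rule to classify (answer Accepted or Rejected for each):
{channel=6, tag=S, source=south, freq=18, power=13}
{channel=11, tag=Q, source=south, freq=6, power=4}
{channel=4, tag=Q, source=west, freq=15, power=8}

Accepted, Rejected, Rejected

A rule that fits every label: power ≥ 13 — true of each 'Accepted' example, false of each 'Rejected' one.
{channel=6, tag=S, source=south, freq=18, power=13} — power = 13, hence Accepted.
{channel=11, tag=Q, source=south, freq=6, power=4} — power = 4, hence Rejected.
{channel=4, tag=Q, source=west, freq=15, power=8} — power = 8, hence Rejected.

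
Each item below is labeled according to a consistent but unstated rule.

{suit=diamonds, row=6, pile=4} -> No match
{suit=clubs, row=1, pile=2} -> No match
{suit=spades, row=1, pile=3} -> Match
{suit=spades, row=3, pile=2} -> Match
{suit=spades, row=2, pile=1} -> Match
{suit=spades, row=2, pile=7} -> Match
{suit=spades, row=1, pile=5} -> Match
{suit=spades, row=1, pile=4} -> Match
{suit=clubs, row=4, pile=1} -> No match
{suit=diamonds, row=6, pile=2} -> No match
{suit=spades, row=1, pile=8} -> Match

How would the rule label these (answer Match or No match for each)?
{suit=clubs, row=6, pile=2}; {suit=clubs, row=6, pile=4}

The simplest hypothesis consistent with all the labels is: suit is spades.
{suit=clubs, row=6, pile=2}: No match (suit is clubs).
{suit=clubs, row=6, pile=4}: No match (suit is clubs).

No match, No match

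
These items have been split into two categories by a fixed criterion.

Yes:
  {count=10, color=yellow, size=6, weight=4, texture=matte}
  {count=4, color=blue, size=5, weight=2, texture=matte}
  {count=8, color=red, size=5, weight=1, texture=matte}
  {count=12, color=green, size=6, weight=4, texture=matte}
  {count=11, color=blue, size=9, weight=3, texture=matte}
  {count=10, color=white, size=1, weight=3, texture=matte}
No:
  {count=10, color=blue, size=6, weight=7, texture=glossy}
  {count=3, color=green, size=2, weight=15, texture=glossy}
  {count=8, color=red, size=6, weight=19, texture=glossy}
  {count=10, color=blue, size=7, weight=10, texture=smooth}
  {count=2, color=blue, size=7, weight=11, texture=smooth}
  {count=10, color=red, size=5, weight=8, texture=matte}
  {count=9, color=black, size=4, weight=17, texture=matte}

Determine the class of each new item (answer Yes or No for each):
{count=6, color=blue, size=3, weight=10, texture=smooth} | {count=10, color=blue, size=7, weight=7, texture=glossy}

No, No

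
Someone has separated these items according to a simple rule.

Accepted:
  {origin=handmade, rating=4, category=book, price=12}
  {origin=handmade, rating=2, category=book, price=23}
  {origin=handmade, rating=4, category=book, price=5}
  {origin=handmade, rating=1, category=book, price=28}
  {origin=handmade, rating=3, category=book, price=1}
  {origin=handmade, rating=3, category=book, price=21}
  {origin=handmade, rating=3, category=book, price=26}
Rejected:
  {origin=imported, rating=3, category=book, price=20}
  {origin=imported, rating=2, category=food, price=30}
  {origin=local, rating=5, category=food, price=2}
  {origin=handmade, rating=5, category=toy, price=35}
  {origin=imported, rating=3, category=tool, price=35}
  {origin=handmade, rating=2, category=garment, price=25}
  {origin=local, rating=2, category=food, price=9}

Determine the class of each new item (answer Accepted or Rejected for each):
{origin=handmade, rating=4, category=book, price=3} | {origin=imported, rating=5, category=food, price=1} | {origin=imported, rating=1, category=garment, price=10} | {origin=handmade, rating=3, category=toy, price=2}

Rule: category is book AND origin is handmade. This holds for each 'Accepted' example and fails for each 'Rejected' one.
{origin=handmade, rating=4, category=book, price=3} → category is book, origin is handmade → Accepted. {origin=imported, rating=5, category=food, price=1} → category is food, origin is imported → Rejected. {origin=imported, rating=1, category=garment, price=10} → category is garment, origin is imported → Rejected. {origin=handmade, rating=3, category=toy, price=2} → category is toy, origin is handmade → Rejected.

Accepted, Rejected, Rejected, Rejected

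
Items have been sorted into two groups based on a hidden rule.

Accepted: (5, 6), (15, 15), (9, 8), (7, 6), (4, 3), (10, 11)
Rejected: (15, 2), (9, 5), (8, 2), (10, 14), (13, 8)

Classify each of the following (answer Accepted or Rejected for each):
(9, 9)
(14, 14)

The simplest hypothesis consistent with all the labels is: |first − second| ≤ 1.

Accepted, Accepted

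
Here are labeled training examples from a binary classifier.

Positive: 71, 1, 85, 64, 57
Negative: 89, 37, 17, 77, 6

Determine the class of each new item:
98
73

Negative, Negative

Looking at the examples, the only property every 'Positive' case has and every 'Negative' case lacks is: ≡ 1 (mod 7).
98 — 98 mod 7 = 0, hence Negative. 73 — 73 mod 7 = 3, hence Negative.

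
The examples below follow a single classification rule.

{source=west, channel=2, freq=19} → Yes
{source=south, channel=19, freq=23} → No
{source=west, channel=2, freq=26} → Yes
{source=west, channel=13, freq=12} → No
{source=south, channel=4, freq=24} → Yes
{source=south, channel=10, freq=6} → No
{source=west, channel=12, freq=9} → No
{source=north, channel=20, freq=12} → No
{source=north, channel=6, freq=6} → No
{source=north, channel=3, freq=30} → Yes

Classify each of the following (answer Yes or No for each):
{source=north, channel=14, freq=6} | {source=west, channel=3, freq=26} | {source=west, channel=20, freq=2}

No, Yes, No

'Yes' ⟺ channel ≤ 4.
{source=north, channel=14, freq=6}: channel = 14, does not satisfy this → No.
{source=west, channel=3, freq=26}: channel = 3, has this property → Yes.
{source=west, channel=20, freq=2}: channel = 20, does not satisfy this → No.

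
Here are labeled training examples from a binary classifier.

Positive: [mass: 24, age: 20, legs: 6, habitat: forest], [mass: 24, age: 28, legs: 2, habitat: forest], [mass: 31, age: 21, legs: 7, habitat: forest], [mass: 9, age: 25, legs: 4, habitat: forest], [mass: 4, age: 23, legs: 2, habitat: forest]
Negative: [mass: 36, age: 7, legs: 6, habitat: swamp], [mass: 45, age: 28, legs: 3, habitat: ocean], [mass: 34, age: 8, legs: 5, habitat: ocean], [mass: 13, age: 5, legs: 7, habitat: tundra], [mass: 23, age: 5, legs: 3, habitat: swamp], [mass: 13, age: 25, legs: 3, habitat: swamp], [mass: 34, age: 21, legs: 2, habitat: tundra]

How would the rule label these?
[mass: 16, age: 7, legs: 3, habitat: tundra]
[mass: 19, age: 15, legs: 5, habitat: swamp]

Negative, Negative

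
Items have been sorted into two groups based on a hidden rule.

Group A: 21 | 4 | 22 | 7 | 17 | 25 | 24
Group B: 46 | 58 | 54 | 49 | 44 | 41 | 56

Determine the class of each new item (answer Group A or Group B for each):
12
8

Group A, Group A

The classifier is using: at most 25.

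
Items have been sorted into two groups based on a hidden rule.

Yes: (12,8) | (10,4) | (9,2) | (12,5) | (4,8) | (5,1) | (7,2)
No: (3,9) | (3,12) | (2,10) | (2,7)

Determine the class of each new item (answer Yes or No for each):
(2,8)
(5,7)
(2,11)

No, Yes, No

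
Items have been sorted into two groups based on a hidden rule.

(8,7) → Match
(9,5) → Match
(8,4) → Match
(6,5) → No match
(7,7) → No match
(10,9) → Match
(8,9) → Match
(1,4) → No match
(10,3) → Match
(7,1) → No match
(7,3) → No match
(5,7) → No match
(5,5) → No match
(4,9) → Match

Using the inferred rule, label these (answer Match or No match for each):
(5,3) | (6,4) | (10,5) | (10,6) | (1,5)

All 'Match' examples share one property — max ≥ 8 — and every 'No match' example lacks it.
(5,3) — max 5, hence No match. (6,4) — max 6, hence No match. (10,5) — max 10, hence Match. (10,6) — max 10, hence Match. (1,5) — max 5, hence No match.

No match, No match, Match, Match, No match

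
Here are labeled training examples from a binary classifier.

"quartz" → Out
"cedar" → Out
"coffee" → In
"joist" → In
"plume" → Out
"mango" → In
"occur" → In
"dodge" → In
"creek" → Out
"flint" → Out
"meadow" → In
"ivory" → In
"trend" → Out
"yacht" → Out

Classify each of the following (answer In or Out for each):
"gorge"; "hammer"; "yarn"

In, Out, Out

The distinguishing property — contains 'o' — holds for all the 'In' cases and none of the 'Out' cases.
"gorge": In (has 'o'). "hammer": Out (no 'o'). "yarn": Out (no 'o').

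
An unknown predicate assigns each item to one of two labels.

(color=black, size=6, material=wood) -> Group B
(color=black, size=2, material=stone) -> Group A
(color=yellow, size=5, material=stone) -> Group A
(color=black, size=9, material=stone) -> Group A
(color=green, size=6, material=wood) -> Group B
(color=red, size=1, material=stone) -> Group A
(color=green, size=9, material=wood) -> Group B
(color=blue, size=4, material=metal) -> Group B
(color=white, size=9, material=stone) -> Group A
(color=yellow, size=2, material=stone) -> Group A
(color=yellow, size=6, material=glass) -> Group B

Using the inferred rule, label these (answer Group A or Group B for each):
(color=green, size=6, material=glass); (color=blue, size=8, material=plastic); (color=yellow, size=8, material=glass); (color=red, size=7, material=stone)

Group B, Group B, Group B, Group A

Checking candidate rules against both groups, what survives is: material is stone.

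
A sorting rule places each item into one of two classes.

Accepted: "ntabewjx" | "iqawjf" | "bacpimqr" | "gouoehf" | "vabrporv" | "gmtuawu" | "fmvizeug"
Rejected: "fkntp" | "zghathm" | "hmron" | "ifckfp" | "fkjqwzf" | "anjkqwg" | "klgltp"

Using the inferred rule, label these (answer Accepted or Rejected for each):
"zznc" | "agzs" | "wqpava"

The classifier is using: has ≥ 2 vowels.
"zznc" → 0 vowels → Rejected.
"agzs" → 1 vowel → Rejected.
"wqpava" → 2 vowels → Accepted.

Rejected, Rejected, Accepted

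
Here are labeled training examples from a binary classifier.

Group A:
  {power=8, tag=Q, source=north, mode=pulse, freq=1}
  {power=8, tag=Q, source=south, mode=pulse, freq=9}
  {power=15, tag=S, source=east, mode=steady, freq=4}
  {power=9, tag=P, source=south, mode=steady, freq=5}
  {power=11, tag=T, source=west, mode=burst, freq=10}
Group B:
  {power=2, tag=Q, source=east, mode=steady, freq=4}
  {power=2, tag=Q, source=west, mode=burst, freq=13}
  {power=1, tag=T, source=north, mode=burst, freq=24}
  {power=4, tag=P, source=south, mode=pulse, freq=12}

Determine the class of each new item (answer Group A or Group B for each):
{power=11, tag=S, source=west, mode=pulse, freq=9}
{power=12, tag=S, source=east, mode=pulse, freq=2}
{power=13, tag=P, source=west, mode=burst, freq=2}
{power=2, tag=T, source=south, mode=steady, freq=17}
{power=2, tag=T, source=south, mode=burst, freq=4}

'Group A' ⟺ power ≥ 8.
{power=11, tag=S, source=west, mode=pulse, freq=9} — power = 11, hence Group A.
{power=12, tag=S, source=east, mode=pulse, freq=2} — power = 12, hence Group A.
{power=13, tag=P, source=west, mode=burst, freq=2} — power = 13, hence Group A.
{power=2, tag=T, source=south, mode=steady, freq=17} — power = 2, hence Group B.
{power=2, tag=T, source=south, mode=burst, freq=4} — power = 2, hence Group B.

Group A, Group A, Group A, Group B, Group B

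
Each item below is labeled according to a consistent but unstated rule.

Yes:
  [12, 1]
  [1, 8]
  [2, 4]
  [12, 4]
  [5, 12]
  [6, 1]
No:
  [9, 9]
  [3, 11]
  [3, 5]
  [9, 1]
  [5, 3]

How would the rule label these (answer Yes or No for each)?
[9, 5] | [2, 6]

No, Yes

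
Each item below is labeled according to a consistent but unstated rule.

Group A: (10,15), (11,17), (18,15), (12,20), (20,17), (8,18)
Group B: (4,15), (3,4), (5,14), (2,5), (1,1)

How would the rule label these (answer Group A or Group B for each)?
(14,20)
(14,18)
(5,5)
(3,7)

Group A, Group A, Group B, Group B

'Group A' ⟺ sum ≥ 25.
(14,20): Group A (14+20 = 34).
(14,18): Group A (14+18 = 32).
(5,5): Group B (5+5 = 10).
(3,7): Group B (3+7 = 10).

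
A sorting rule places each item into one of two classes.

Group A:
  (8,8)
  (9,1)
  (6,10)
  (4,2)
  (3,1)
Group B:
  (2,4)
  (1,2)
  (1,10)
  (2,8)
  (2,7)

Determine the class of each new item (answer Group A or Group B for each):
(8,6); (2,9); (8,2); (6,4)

All 'Group A' examples share one property — first ≥ 3 — and every 'Group B' example lacks it.

Group A, Group B, Group A, Group A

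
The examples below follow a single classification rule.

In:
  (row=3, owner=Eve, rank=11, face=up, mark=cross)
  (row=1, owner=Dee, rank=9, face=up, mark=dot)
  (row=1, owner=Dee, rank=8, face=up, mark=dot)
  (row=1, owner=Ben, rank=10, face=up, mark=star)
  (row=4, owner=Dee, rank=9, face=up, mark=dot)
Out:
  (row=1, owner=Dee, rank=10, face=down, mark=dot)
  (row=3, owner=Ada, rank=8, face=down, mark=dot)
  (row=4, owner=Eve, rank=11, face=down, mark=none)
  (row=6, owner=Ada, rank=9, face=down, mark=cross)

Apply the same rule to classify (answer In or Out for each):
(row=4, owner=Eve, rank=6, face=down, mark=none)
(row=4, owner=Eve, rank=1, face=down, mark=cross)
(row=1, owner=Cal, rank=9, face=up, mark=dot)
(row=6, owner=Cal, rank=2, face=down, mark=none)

The common property of the 'In' items is: face is up. No 'Out' item has it.
(row=4, owner=Eve, rank=6, face=down, mark=none): face is down, does not satisfy this → Out.
(row=4, owner=Eve, rank=1, face=down, mark=cross): face is down, does not satisfy this → Out.
(row=1, owner=Cal, rank=9, face=up, mark=dot): face is up, has this property → In.
(row=6, owner=Cal, rank=2, face=down, mark=none): face is down, does not satisfy this → Out.

Out, Out, In, Out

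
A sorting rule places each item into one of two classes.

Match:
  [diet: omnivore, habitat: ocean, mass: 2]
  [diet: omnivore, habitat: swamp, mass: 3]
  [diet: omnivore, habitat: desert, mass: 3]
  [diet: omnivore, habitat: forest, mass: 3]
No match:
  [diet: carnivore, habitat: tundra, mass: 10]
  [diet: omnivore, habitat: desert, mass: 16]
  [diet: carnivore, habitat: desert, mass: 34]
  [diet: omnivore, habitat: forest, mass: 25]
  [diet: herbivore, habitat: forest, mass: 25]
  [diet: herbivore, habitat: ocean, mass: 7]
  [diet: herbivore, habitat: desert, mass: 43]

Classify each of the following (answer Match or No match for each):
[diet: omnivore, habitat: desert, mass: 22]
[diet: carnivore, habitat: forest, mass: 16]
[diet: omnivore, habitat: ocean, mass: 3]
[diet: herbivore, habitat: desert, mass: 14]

No match, No match, Match, No match

The distinguishing property — mass ≤ 3 — holds for all the 'Match' cases and none of the 'No match' cases.
[diet: omnivore, habitat: desert, mass: 22] → mass = 22 → No match.
[diet: carnivore, habitat: forest, mass: 16] → mass = 16 → No match.
[diet: omnivore, habitat: ocean, mass: 3] → mass = 3 → Match.
[diet: herbivore, habitat: desert, mass: 14] → mass = 14 → No match.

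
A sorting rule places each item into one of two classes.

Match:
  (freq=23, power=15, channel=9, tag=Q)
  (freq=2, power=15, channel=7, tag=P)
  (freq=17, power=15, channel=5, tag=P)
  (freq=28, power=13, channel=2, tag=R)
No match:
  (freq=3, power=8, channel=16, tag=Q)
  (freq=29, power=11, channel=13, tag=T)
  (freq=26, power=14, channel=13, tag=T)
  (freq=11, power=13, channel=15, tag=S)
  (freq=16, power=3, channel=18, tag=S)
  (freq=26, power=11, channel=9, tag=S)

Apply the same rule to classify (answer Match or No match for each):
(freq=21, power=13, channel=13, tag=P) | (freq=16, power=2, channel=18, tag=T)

No match, No match

The simplest hypothesis consistent with all the labels is: tag is R OR power = 15.
(freq=21, power=13, channel=13, tag=P): tag is P, power = 13, doesn't qualify → No match.
(freq=16, power=2, channel=18, tag=T): tag is T, power = 2, doesn't qualify → No match.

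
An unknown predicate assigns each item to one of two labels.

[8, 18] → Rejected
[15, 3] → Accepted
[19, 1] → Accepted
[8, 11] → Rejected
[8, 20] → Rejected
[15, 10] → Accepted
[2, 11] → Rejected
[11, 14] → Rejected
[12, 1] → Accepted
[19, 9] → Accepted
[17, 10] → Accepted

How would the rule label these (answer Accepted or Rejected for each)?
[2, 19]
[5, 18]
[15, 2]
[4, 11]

The classifier is using: first > second.
[2, 19]: Rejected (2 < 19). [5, 18]: Rejected (5 < 18). [15, 2]: Accepted (15 > 2). [4, 11]: Rejected (4 < 11).

Rejected, Rejected, Accepted, Rejected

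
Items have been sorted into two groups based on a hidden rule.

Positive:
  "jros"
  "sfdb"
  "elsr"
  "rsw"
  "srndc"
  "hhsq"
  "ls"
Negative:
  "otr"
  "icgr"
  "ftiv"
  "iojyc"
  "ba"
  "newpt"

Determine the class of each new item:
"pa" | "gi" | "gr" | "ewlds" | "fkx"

Negative, Negative, Negative, Positive, Negative

The common property of the 'Positive' items is: contains 's'. No 'Negative' item has it.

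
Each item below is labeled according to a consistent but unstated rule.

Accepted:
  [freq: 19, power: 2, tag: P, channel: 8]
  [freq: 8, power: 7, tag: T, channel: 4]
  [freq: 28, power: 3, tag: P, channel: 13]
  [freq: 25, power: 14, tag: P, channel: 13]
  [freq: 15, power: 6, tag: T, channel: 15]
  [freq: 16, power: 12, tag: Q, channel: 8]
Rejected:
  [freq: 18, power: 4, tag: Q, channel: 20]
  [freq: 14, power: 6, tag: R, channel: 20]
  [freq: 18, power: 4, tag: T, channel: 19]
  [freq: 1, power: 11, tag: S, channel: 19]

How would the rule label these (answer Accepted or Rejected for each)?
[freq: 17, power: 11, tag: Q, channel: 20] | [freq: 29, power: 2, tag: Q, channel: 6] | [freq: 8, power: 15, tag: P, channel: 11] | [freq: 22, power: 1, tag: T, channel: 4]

The distinguishing property — channel ≤ 15 — holds for all the 'Accepted' cases and none of the 'Rejected' cases.
[freq: 17, power: 11, tag: Q, channel: 20] — channel = 20, hence Rejected. [freq: 29, power: 2, tag: Q, channel: 6] — channel = 6, hence Accepted. [freq: 8, power: 15, tag: P, channel: 11] — channel = 11, hence Accepted. [freq: 22, power: 1, tag: T, channel: 4] — channel = 4, hence Accepted.

Rejected, Accepted, Accepted, Accepted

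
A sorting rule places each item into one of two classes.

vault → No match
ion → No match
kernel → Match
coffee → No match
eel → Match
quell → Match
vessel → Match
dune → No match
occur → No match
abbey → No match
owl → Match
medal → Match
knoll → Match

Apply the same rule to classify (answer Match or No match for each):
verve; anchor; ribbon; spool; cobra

No match, No match, No match, Match, No match

The rule appears to be: ends with 'l'.
No match: verve, since ends with 'e'. No match: anchor, since ends with 'r'. No match: ribbon, since ends with 'n'. Match: spool, since ends with 'l'. No match: cobra, since ends with 'a'.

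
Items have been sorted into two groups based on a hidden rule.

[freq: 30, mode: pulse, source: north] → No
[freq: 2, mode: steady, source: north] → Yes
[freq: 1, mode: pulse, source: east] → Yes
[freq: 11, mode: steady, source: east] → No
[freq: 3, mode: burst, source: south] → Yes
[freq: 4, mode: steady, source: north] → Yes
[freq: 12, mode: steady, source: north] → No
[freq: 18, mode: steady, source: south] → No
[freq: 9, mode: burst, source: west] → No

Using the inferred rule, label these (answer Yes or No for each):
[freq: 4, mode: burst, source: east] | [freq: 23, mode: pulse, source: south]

Yes, No

The distinguishing property — freq ≤ 4 — holds for all the 'Yes' cases and none of the 'No' cases.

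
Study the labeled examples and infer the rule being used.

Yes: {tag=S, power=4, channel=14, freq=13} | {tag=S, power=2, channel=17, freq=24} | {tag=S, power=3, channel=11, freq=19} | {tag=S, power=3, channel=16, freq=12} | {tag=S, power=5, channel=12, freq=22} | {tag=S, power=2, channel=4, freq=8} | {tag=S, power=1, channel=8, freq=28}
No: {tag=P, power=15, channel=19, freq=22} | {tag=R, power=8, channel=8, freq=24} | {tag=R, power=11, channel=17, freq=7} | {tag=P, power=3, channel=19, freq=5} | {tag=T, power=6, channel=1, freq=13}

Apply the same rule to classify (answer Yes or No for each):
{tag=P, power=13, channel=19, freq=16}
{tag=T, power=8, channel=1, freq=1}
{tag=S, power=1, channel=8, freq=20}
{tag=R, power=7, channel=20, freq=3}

No, No, Yes, No

All 'Yes' examples share one property — tag is S — and every 'No' example lacks it.
No: {tag=P, power=13, channel=19, freq=16}, since tag is P. No: {tag=T, power=8, channel=1, freq=1}, since tag is T. Yes: {tag=S, power=1, channel=8, freq=20}, since tag is S. No: {tag=R, power=7, channel=20, freq=3}, since tag is R.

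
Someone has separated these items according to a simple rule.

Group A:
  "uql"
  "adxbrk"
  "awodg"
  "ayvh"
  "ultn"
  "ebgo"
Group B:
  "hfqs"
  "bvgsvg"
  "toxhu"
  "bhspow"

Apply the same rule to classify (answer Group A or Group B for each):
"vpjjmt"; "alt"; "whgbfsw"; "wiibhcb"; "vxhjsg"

Group B, Group A, Group B, Group B, Group B

The classifier is using: starts with a vowel.
"vpjjmt": starts with 'v' — does not pass, so Group B. "alt": starts with 'a' — checks out, so Group A. "whgbfsw": starts with 'w' — does not pass, so Group B. "wiibhcb": starts with 'w' — does not pass, so Group B. "vxhjsg": starts with 'v' — does not pass, so Group B.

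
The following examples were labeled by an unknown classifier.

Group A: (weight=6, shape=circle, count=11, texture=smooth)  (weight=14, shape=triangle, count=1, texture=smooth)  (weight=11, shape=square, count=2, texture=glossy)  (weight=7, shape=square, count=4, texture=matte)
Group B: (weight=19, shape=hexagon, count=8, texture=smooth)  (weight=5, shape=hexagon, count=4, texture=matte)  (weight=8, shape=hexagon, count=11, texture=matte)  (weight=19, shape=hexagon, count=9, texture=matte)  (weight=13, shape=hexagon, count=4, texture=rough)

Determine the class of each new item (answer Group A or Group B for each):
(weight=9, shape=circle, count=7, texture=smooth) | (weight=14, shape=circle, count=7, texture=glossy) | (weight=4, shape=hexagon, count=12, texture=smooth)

Group A, Group A, Group B

The distinguishing property — shape is not hexagon — holds for all the 'Group A' cases and none of the 'Group B' cases.
Group A: (weight=9, shape=circle, count=7, texture=smooth), since shape is circle.
Group A: (weight=14, shape=circle, count=7, texture=glossy), since shape is circle.
Group B: (weight=4, shape=hexagon, count=12, texture=smooth), since shape is hexagon.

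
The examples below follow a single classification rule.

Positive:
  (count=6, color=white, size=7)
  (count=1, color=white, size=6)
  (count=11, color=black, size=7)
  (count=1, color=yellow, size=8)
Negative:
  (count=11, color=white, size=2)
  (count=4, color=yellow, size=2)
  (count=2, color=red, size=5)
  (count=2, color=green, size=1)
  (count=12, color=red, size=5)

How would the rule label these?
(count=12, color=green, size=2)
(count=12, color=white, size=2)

The common property of the 'Positive' items is: size ≥ 6. No 'Negative' item has it.

Negative, Negative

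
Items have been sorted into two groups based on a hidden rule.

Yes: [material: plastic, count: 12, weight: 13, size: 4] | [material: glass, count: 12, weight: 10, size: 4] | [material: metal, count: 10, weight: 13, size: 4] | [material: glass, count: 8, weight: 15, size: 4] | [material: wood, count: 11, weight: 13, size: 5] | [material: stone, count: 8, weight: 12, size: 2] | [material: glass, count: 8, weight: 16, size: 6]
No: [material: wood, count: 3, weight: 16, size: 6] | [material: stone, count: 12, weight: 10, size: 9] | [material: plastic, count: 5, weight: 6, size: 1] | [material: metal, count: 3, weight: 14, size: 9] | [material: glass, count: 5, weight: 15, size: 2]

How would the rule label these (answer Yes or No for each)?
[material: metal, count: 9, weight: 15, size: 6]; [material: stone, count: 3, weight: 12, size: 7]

The classifier is using: size ≤ 6 AND count ≥ 8.
[material: metal, count: 9, weight: 15, size: 6] — size = 6, count = 9, hence Yes.
[material: stone, count: 3, weight: 12, size: 7] — size = 7, count = 3, hence No.

Yes, No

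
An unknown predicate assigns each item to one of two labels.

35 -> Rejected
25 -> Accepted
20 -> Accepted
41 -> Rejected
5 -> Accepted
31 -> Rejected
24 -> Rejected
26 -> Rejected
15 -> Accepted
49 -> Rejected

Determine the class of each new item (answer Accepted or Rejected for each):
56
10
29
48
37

The rule appears to be: multiple of 5 AND at most 25.
Rejected: 56, since 56 = 5·11 + 1, 56 > 25. Accepted: 10, since 10 = 5·2, 10 ≤ 25. Rejected: 29, since 29 = 5·5 + 4, 29 > 25. Rejected: 48, since 48 = 5·9 + 3, 48 > 25. Rejected: 37, since 37 = 5·7 + 2, 37 > 25.

Rejected, Accepted, Rejected, Rejected, Rejected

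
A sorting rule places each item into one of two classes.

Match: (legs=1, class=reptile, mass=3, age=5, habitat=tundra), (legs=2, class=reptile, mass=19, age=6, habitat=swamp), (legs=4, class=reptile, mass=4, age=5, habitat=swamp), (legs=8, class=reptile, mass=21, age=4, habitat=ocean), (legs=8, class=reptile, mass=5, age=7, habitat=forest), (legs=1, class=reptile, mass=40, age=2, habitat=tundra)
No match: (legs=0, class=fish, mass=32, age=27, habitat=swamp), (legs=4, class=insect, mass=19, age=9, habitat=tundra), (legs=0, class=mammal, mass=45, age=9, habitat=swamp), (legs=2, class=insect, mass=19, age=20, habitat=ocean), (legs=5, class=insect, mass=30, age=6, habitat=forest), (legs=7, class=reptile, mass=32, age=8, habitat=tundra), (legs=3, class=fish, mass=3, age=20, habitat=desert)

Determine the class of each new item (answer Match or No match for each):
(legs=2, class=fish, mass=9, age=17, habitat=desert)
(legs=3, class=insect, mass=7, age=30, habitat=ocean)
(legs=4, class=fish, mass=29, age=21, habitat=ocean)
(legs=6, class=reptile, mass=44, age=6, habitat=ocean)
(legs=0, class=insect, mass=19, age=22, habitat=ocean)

No match, No match, No match, Match, No match

The classifier is using: class is reptile AND age ≤ 7.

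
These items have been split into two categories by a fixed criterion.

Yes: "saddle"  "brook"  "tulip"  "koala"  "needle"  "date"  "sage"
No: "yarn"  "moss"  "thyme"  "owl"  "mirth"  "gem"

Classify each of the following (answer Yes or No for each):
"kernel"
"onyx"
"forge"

Yes, No, Yes

Rule: has ≥ 2 vowels. This holds for each 'Yes' example and fails for each 'No' one.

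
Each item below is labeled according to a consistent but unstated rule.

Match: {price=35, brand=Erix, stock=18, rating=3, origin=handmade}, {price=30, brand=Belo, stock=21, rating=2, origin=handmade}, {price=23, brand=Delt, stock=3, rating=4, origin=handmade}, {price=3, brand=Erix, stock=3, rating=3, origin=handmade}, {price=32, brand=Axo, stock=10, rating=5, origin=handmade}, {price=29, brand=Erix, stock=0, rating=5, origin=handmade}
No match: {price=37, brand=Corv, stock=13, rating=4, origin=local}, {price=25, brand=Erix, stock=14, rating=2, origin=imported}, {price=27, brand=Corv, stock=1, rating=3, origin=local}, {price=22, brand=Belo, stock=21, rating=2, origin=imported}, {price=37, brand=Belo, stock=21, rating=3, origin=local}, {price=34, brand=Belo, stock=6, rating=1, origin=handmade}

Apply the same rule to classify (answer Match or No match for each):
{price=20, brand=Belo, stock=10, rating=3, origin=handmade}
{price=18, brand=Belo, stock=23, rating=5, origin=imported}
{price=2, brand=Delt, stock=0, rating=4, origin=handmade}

Match, No match, Match

All 'Match' examples share one property — origin is handmade AND rating ≥ 2 — and every 'No match' example lacks it.
{price=20, brand=Belo, stock=10, rating=3, origin=handmade} → origin is handmade, rating = 3 → Match. {price=18, brand=Belo, stock=23, rating=5, origin=imported} → origin is imported, rating = 5 → No match. {price=2, brand=Delt, stock=0, rating=4, origin=handmade} → origin is handmade, rating = 4 → Match.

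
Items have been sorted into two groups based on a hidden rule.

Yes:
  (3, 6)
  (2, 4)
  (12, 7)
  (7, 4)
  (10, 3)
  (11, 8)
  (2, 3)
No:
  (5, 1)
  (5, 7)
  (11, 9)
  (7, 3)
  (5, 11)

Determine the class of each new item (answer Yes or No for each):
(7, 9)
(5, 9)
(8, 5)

The classifier is using: product is even.
(7, 9) → 7·9 = 63 → No.
(5, 9) → 5·9 = 45 → No.
(8, 5) → 8·5 = 40 → Yes.

No, No, Yes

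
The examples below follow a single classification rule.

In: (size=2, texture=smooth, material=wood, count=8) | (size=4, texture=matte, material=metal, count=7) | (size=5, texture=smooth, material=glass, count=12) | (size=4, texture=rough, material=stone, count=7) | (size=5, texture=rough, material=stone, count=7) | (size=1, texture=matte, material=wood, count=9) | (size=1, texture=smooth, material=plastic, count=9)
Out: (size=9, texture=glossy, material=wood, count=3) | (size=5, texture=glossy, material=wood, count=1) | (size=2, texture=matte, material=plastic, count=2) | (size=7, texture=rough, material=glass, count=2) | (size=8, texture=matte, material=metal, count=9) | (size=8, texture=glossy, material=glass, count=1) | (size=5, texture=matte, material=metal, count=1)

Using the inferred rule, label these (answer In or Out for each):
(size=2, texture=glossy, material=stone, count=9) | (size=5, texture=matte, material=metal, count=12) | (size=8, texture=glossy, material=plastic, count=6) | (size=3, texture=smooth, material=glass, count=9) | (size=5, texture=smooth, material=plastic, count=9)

One predicate separates the groups cleanly: size ≤ 5 AND count ≥ 3.
(size=2, texture=glossy, material=stone, count=9) — size = 2, count = 9, hence In. (size=5, texture=matte, material=metal, count=12) — size = 5, count = 12, hence In. (size=8, texture=glossy, material=plastic, count=6) — size = 8, count = 6, hence Out. (size=3, texture=smooth, material=glass, count=9) — size = 3, count = 9, hence In. (size=5, texture=smooth, material=plastic, count=9) — size = 5, count = 9, hence In.

In, In, Out, In, In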